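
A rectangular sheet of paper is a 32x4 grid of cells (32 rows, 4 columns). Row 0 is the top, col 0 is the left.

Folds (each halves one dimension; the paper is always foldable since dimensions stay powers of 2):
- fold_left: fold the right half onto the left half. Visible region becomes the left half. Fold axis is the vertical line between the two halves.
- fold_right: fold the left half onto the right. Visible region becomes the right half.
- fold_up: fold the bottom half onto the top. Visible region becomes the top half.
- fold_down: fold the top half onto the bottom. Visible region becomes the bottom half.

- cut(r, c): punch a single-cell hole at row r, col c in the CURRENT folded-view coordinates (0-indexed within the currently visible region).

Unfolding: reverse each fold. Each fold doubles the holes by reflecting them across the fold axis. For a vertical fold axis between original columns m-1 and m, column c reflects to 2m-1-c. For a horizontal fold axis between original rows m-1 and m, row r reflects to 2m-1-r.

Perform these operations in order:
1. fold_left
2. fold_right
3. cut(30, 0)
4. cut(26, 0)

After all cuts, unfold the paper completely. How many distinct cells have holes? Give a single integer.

Op 1 fold_left: fold axis v@2; visible region now rows[0,32) x cols[0,2) = 32x2
Op 2 fold_right: fold axis v@1; visible region now rows[0,32) x cols[1,2) = 32x1
Op 3 cut(30, 0): punch at orig (30,1); cuts so far [(30, 1)]; region rows[0,32) x cols[1,2) = 32x1
Op 4 cut(26, 0): punch at orig (26,1); cuts so far [(26, 1), (30, 1)]; region rows[0,32) x cols[1,2) = 32x1
Unfold 1 (reflect across v@1): 4 holes -> [(26, 0), (26, 1), (30, 0), (30, 1)]
Unfold 2 (reflect across v@2): 8 holes -> [(26, 0), (26, 1), (26, 2), (26, 3), (30, 0), (30, 1), (30, 2), (30, 3)]

Answer: 8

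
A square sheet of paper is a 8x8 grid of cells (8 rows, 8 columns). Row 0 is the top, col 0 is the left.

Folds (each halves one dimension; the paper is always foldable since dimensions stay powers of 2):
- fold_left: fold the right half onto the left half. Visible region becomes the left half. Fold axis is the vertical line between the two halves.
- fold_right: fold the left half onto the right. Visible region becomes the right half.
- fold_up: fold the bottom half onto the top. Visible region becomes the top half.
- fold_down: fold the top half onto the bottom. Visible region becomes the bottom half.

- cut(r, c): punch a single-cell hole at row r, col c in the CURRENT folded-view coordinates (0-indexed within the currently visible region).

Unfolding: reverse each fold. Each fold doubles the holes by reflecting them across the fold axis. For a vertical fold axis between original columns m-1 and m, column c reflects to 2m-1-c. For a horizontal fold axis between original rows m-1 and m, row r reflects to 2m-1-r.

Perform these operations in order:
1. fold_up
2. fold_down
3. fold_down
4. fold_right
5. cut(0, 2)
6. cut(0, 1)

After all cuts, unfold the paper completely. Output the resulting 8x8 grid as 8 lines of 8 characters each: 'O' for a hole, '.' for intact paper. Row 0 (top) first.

Op 1 fold_up: fold axis h@4; visible region now rows[0,4) x cols[0,8) = 4x8
Op 2 fold_down: fold axis h@2; visible region now rows[2,4) x cols[0,8) = 2x8
Op 3 fold_down: fold axis h@3; visible region now rows[3,4) x cols[0,8) = 1x8
Op 4 fold_right: fold axis v@4; visible region now rows[3,4) x cols[4,8) = 1x4
Op 5 cut(0, 2): punch at orig (3,6); cuts so far [(3, 6)]; region rows[3,4) x cols[4,8) = 1x4
Op 6 cut(0, 1): punch at orig (3,5); cuts so far [(3, 5), (3, 6)]; region rows[3,4) x cols[4,8) = 1x4
Unfold 1 (reflect across v@4): 4 holes -> [(3, 1), (3, 2), (3, 5), (3, 6)]
Unfold 2 (reflect across h@3): 8 holes -> [(2, 1), (2, 2), (2, 5), (2, 6), (3, 1), (3, 2), (3, 5), (3, 6)]
Unfold 3 (reflect across h@2): 16 holes -> [(0, 1), (0, 2), (0, 5), (0, 6), (1, 1), (1, 2), (1, 5), (1, 6), (2, 1), (2, 2), (2, 5), (2, 6), (3, 1), (3, 2), (3, 5), (3, 6)]
Unfold 4 (reflect across h@4): 32 holes -> [(0, 1), (0, 2), (0, 5), (0, 6), (1, 1), (1, 2), (1, 5), (1, 6), (2, 1), (2, 2), (2, 5), (2, 6), (3, 1), (3, 2), (3, 5), (3, 6), (4, 1), (4, 2), (4, 5), (4, 6), (5, 1), (5, 2), (5, 5), (5, 6), (6, 1), (6, 2), (6, 5), (6, 6), (7, 1), (7, 2), (7, 5), (7, 6)]

Answer: .OO..OO.
.OO..OO.
.OO..OO.
.OO..OO.
.OO..OO.
.OO..OO.
.OO..OO.
.OO..OO.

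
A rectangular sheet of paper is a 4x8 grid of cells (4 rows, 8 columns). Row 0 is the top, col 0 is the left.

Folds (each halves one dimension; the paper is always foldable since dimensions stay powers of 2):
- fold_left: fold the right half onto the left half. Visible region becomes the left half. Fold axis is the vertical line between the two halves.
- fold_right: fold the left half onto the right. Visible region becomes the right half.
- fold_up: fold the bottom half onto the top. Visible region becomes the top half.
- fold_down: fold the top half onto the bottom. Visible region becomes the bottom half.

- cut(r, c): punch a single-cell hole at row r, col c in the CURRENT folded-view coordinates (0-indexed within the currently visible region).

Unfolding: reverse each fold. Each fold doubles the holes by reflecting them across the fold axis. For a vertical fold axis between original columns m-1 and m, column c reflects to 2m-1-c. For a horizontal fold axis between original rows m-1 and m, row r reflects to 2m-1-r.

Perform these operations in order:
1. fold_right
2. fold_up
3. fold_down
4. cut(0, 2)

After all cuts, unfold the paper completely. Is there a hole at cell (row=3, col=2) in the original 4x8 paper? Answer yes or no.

Op 1 fold_right: fold axis v@4; visible region now rows[0,4) x cols[4,8) = 4x4
Op 2 fold_up: fold axis h@2; visible region now rows[0,2) x cols[4,8) = 2x4
Op 3 fold_down: fold axis h@1; visible region now rows[1,2) x cols[4,8) = 1x4
Op 4 cut(0, 2): punch at orig (1,6); cuts so far [(1, 6)]; region rows[1,2) x cols[4,8) = 1x4
Unfold 1 (reflect across h@1): 2 holes -> [(0, 6), (1, 6)]
Unfold 2 (reflect across h@2): 4 holes -> [(0, 6), (1, 6), (2, 6), (3, 6)]
Unfold 3 (reflect across v@4): 8 holes -> [(0, 1), (0, 6), (1, 1), (1, 6), (2, 1), (2, 6), (3, 1), (3, 6)]
Holes: [(0, 1), (0, 6), (1, 1), (1, 6), (2, 1), (2, 6), (3, 1), (3, 6)]

Answer: no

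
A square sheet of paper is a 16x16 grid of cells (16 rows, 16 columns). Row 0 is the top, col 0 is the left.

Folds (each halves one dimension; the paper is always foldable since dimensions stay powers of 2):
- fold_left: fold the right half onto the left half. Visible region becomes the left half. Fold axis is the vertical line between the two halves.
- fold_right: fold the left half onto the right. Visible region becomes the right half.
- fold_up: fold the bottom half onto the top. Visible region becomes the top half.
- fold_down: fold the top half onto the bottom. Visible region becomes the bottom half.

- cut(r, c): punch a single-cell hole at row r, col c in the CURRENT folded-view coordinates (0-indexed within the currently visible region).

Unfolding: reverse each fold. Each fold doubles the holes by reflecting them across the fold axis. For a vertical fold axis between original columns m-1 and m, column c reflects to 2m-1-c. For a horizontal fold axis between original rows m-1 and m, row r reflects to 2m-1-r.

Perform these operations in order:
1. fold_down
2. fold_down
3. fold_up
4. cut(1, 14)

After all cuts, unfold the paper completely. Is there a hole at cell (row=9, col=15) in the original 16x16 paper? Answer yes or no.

Op 1 fold_down: fold axis h@8; visible region now rows[8,16) x cols[0,16) = 8x16
Op 2 fold_down: fold axis h@12; visible region now rows[12,16) x cols[0,16) = 4x16
Op 3 fold_up: fold axis h@14; visible region now rows[12,14) x cols[0,16) = 2x16
Op 4 cut(1, 14): punch at orig (13,14); cuts so far [(13, 14)]; region rows[12,14) x cols[0,16) = 2x16
Unfold 1 (reflect across h@14): 2 holes -> [(13, 14), (14, 14)]
Unfold 2 (reflect across h@12): 4 holes -> [(9, 14), (10, 14), (13, 14), (14, 14)]
Unfold 3 (reflect across h@8): 8 holes -> [(1, 14), (2, 14), (5, 14), (6, 14), (9, 14), (10, 14), (13, 14), (14, 14)]
Holes: [(1, 14), (2, 14), (5, 14), (6, 14), (9, 14), (10, 14), (13, 14), (14, 14)]

Answer: no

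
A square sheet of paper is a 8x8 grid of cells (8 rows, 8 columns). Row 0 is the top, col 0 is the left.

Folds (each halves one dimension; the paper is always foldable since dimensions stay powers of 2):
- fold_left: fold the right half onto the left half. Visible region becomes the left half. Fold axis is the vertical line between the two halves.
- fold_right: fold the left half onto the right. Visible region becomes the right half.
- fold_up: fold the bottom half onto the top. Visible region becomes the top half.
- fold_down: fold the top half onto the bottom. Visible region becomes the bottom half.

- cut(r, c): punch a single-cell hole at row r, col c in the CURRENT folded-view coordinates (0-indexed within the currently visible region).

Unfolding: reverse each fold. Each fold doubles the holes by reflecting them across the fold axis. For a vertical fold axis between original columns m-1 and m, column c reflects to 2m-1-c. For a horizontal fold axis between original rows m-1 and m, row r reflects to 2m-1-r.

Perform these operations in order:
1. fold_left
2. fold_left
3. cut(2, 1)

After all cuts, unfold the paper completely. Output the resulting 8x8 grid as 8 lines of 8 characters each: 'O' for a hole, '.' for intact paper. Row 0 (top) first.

Answer: ........
........
.OO..OO.
........
........
........
........
........

Derivation:
Op 1 fold_left: fold axis v@4; visible region now rows[0,8) x cols[0,4) = 8x4
Op 2 fold_left: fold axis v@2; visible region now rows[0,8) x cols[0,2) = 8x2
Op 3 cut(2, 1): punch at orig (2,1); cuts so far [(2, 1)]; region rows[0,8) x cols[0,2) = 8x2
Unfold 1 (reflect across v@2): 2 holes -> [(2, 1), (2, 2)]
Unfold 2 (reflect across v@4): 4 holes -> [(2, 1), (2, 2), (2, 5), (2, 6)]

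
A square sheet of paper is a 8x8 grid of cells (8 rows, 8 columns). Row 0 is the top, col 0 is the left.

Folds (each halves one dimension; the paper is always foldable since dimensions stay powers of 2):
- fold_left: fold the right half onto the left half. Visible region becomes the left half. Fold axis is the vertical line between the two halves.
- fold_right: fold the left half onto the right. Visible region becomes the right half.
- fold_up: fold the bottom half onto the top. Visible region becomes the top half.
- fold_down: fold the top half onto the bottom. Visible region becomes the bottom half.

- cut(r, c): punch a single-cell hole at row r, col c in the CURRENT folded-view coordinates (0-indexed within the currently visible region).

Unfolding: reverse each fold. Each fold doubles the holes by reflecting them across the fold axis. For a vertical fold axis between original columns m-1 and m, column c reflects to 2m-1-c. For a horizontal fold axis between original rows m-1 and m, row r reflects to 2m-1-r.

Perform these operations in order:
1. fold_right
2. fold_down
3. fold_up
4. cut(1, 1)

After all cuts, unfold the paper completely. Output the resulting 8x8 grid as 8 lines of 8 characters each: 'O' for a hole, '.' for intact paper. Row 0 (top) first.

Answer: ........
..O..O..
..O..O..
........
........
..O..O..
..O..O..
........

Derivation:
Op 1 fold_right: fold axis v@4; visible region now rows[0,8) x cols[4,8) = 8x4
Op 2 fold_down: fold axis h@4; visible region now rows[4,8) x cols[4,8) = 4x4
Op 3 fold_up: fold axis h@6; visible region now rows[4,6) x cols[4,8) = 2x4
Op 4 cut(1, 1): punch at orig (5,5); cuts so far [(5, 5)]; region rows[4,6) x cols[4,8) = 2x4
Unfold 1 (reflect across h@6): 2 holes -> [(5, 5), (6, 5)]
Unfold 2 (reflect across h@4): 4 holes -> [(1, 5), (2, 5), (5, 5), (6, 5)]
Unfold 3 (reflect across v@4): 8 holes -> [(1, 2), (1, 5), (2, 2), (2, 5), (5, 2), (5, 5), (6, 2), (6, 5)]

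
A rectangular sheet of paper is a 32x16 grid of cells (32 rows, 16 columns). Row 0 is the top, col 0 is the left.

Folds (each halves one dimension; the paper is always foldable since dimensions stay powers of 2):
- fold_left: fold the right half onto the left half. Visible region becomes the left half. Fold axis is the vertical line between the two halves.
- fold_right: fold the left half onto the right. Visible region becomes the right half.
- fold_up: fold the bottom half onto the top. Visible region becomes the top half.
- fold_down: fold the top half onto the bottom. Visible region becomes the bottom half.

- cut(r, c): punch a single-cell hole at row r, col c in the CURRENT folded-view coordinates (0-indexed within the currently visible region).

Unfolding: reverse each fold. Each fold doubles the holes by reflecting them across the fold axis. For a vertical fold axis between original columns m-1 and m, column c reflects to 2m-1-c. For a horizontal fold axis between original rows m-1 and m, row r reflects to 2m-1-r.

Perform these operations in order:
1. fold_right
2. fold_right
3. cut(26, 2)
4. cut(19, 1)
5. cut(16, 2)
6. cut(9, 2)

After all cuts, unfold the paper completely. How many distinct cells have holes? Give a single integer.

Op 1 fold_right: fold axis v@8; visible region now rows[0,32) x cols[8,16) = 32x8
Op 2 fold_right: fold axis v@12; visible region now rows[0,32) x cols[12,16) = 32x4
Op 3 cut(26, 2): punch at orig (26,14); cuts so far [(26, 14)]; region rows[0,32) x cols[12,16) = 32x4
Op 4 cut(19, 1): punch at orig (19,13); cuts so far [(19, 13), (26, 14)]; region rows[0,32) x cols[12,16) = 32x4
Op 5 cut(16, 2): punch at orig (16,14); cuts so far [(16, 14), (19, 13), (26, 14)]; region rows[0,32) x cols[12,16) = 32x4
Op 6 cut(9, 2): punch at orig (9,14); cuts so far [(9, 14), (16, 14), (19, 13), (26, 14)]; region rows[0,32) x cols[12,16) = 32x4
Unfold 1 (reflect across v@12): 8 holes -> [(9, 9), (9, 14), (16, 9), (16, 14), (19, 10), (19, 13), (26, 9), (26, 14)]
Unfold 2 (reflect across v@8): 16 holes -> [(9, 1), (9, 6), (9, 9), (9, 14), (16, 1), (16, 6), (16, 9), (16, 14), (19, 2), (19, 5), (19, 10), (19, 13), (26, 1), (26, 6), (26, 9), (26, 14)]

Answer: 16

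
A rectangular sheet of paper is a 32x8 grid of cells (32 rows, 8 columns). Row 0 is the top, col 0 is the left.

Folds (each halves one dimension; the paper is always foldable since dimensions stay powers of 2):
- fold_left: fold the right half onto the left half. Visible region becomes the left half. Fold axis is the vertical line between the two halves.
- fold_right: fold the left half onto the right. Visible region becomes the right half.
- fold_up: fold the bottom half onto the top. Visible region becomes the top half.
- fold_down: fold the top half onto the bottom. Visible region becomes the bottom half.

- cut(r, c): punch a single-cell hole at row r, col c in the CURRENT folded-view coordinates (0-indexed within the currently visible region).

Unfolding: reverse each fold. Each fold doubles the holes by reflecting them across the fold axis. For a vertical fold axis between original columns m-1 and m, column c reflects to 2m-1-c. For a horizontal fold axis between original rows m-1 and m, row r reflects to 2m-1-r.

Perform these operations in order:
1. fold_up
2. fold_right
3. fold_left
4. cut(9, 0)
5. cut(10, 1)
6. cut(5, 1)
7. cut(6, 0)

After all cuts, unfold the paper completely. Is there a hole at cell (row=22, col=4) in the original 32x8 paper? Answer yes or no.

Op 1 fold_up: fold axis h@16; visible region now rows[0,16) x cols[0,8) = 16x8
Op 2 fold_right: fold axis v@4; visible region now rows[0,16) x cols[4,8) = 16x4
Op 3 fold_left: fold axis v@6; visible region now rows[0,16) x cols[4,6) = 16x2
Op 4 cut(9, 0): punch at orig (9,4); cuts so far [(9, 4)]; region rows[0,16) x cols[4,6) = 16x2
Op 5 cut(10, 1): punch at orig (10,5); cuts so far [(9, 4), (10, 5)]; region rows[0,16) x cols[4,6) = 16x2
Op 6 cut(5, 1): punch at orig (5,5); cuts so far [(5, 5), (9, 4), (10, 5)]; region rows[0,16) x cols[4,6) = 16x2
Op 7 cut(6, 0): punch at orig (6,4); cuts so far [(5, 5), (6, 4), (9, 4), (10, 5)]; region rows[0,16) x cols[4,6) = 16x2
Unfold 1 (reflect across v@6): 8 holes -> [(5, 5), (5, 6), (6, 4), (6, 7), (9, 4), (9, 7), (10, 5), (10, 6)]
Unfold 2 (reflect across v@4): 16 holes -> [(5, 1), (5, 2), (5, 5), (5, 6), (6, 0), (6, 3), (6, 4), (6, 7), (9, 0), (9, 3), (9, 4), (9, 7), (10, 1), (10, 2), (10, 5), (10, 6)]
Unfold 3 (reflect across h@16): 32 holes -> [(5, 1), (5, 2), (5, 5), (5, 6), (6, 0), (6, 3), (6, 4), (6, 7), (9, 0), (9, 3), (9, 4), (9, 7), (10, 1), (10, 2), (10, 5), (10, 6), (21, 1), (21, 2), (21, 5), (21, 6), (22, 0), (22, 3), (22, 4), (22, 7), (25, 0), (25, 3), (25, 4), (25, 7), (26, 1), (26, 2), (26, 5), (26, 6)]
Holes: [(5, 1), (5, 2), (5, 5), (5, 6), (6, 0), (6, 3), (6, 4), (6, 7), (9, 0), (9, 3), (9, 4), (9, 7), (10, 1), (10, 2), (10, 5), (10, 6), (21, 1), (21, 2), (21, 5), (21, 6), (22, 0), (22, 3), (22, 4), (22, 7), (25, 0), (25, 3), (25, 4), (25, 7), (26, 1), (26, 2), (26, 5), (26, 6)]

Answer: yes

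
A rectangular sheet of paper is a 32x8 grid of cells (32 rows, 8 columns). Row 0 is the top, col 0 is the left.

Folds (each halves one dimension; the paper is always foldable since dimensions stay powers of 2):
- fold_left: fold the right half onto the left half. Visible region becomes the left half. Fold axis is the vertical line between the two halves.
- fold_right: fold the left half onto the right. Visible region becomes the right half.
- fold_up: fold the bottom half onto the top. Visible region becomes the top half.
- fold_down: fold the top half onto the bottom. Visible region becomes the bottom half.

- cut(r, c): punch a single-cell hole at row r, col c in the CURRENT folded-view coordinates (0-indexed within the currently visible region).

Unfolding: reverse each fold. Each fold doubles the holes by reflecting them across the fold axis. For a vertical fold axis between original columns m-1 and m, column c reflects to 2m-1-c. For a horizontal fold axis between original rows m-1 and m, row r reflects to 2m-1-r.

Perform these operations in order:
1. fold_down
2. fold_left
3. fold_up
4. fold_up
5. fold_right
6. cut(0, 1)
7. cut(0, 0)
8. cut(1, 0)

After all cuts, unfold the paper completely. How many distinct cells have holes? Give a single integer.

Op 1 fold_down: fold axis h@16; visible region now rows[16,32) x cols[0,8) = 16x8
Op 2 fold_left: fold axis v@4; visible region now rows[16,32) x cols[0,4) = 16x4
Op 3 fold_up: fold axis h@24; visible region now rows[16,24) x cols[0,4) = 8x4
Op 4 fold_up: fold axis h@20; visible region now rows[16,20) x cols[0,4) = 4x4
Op 5 fold_right: fold axis v@2; visible region now rows[16,20) x cols[2,4) = 4x2
Op 6 cut(0, 1): punch at orig (16,3); cuts so far [(16, 3)]; region rows[16,20) x cols[2,4) = 4x2
Op 7 cut(0, 0): punch at orig (16,2); cuts so far [(16, 2), (16, 3)]; region rows[16,20) x cols[2,4) = 4x2
Op 8 cut(1, 0): punch at orig (17,2); cuts so far [(16, 2), (16, 3), (17, 2)]; region rows[16,20) x cols[2,4) = 4x2
Unfold 1 (reflect across v@2): 6 holes -> [(16, 0), (16, 1), (16, 2), (16, 3), (17, 1), (17, 2)]
Unfold 2 (reflect across h@20): 12 holes -> [(16, 0), (16, 1), (16, 2), (16, 3), (17, 1), (17, 2), (22, 1), (22, 2), (23, 0), (23, 1), (23, 2), (23, 3)]
Unfold 3 (reflect across h@24): 24 holes -> [(16, 0), (16, 1), (16, 2), (16, 3), (17, 1), (17, 2), (22, 1), (22, 2), (23, 0), (23, 1), (23, 2), (23, 3), (24, 0), (24, 1), (24, 2), (24, 3), (25, 1), (25, 2), (30, 1), (30, 2), (31, 0), (31, 1), (31, 2), (31, 3)]
Unfold 4 (reflect across v@4): 48 holes -> [(16, 0), (16, 1), (16, 2), (16, 3), (16, 4), (16, 5), (16, 6), (16, 7), (17, 1), (17, 2), (17, 5), (17, 6), (22, 1), (22, 2), (22, 5), (22, 6), (23, 0), (23, 1), (23, 2), (23, 3), (23, 4), (23, 5), (23, 6), (23, 7), (24, 0), (24, 1), (24, 2), (24, 3), (24, 4), (24, 5), (24, 6), (24, 7), (25, 1), (25, 2), (25, 5), (25, 6), (30, 1), (30, 2), (30, 5), (30, 6), (31, 0), (31, 1), (31, 2), (31, 3), (31, 4), (31, 5), (31, 6), (31, 7)]
Unfold 5 (reflect across h@16): 96 holes -> [(0, 0), (0, 1), (0, 2), (0, 3), (0, 4), (0, 5), (0, 6), (0, 7), (1, 1), (1, 2), (1, 5), (1, 6), (6, 1), (6, 2), (6, 5), (6, 6), (7, 0), (7, 1), (7, 2), (7, 3), (7, 4), (7, 5), (7, 6), (7, 7), (8, 0), (8, 1), (8, 2), (8, 3), (8, 4), (8, 5), (8, 6), (8, 7), (9, 1), (9, 2), (9, 5), (9, 6), (14, 1), (14, 2), (14, 5), (14, 6), (15, 0), (15, 1), (15, 2), (15, 3), (15, 4), (15, 5), (15, 6), (15, 7), (16, 0), (16, 1), (16, 2), (16, 3), (16, 4), (16, 5), (16, 6), (16, 7), (17, 1), (17, 2), (17, 5), (17, 6), (22, 1), (22, 2), (22, 5), (22, 6), (23, 0), (23, 1), (23, 2), (23, 3), (23, 4), (23, 5), (23, 6), (23, 7), (24, 0), (24, 1), (24, 2), (24, 3), (24, 4), (24, 5), (24, 6), (24, 7), (25, 1), (25, 2), (25, 5), (25, 6), (30, 1), (30, 2), (30, 5), (30, 6), (31, 0), (31, 1), (31, 2), (31, 3), (31, 4), (31, 5), (31, 6), (31, 7)]

Answer: 96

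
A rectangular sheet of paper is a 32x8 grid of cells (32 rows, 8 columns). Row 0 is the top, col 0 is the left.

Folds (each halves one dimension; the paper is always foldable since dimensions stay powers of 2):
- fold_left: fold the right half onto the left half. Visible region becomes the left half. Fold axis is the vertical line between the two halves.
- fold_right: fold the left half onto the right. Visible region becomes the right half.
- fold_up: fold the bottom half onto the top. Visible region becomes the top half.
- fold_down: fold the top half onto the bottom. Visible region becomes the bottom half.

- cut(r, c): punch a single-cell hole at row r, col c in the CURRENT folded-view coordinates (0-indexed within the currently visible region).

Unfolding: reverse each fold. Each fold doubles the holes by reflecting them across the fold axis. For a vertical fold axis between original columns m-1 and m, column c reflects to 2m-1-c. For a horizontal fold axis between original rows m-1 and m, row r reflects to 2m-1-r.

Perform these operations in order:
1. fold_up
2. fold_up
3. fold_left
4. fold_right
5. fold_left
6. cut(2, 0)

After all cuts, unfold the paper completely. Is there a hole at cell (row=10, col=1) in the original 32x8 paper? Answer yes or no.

Answer: no

Derivation:
Op 1 fold_up: fold axis h@16; visible region now rows[0,16) x cols[0,8) = 16x8
Op 2 fold_up: fold axis h@8; visible region now rows[0,8) x cols[0,8) = 8x8
Op 3 fold_left: fold axis v@4; visible region now rows[0,8) x cols[0,4) = 8x4
Op 4 fold_right: fold axis v@2; visible region now rows[0,8) x cols[2,4) = 8x2
Op 5 fold_left: fold axis v@3; visible region now rows[0,8) x cols[2,3) = 8x1
Op 6 cut(2, 0): punch at orig (2,2); cuts so far [(2, 2)]; region rows[0,8) x cols[2,3) = 8x1
Unfold 1 (reflect across v@3): 2 holes -> [(2, 2), (2, 3)]
Unfold 2 (reflect across v@2): 4 holes -> [(2, 0), (2, 1), (2, 2), (2, 3)]
Unfold 3 (reflect across v@4): 8 holes -> [(2, 0), (2, 1), (2, 2), (2, 3), (2, 4), (2, 5), (2, 6), (2, 7)]
Unfold 4 (reflect across h@8): 16 holes -> [(2, 0), (2, 1), (2, 2), (2, 3), (2, 4), (2, 5), (2, 6), (2, 7), (13, 0), (13, 1), (13, 2), (13, 3), (13, 4), (13, 5), (13, 6), (13, 7)]
Unfold 5 (reflect across h@16): 32 holes -> [(2, 0), (2, 1), (2, 2), (2, 3), (2, 4), (2, 5), (2, 6), (2, 7), (13, 0), (13, 1), (13, 2), (13, 3), (13, 4), (13, 5), (13, 6), (13, 7), (18, 0), (18, 1), (18, 2), (18, 3), (18, 4), (18, 5), (18, 6), (18, 7), (29, 0), (29, 1), (29, 2), (29, 3), (29, 4), (29, 5), (29, 6), (29, 7)]
Holes: [(2, 0), (2, 1), (2, 2), (2, 3), (2, 4), (2, 5), (2, 6), (2, 7), (13, 0), (13, 1), (13, 2), (13, 3), (13, 4), (13, 5), (13, 6), (13, 7), (18, 0), (18, 1), (18, 2), (18, 3), (18, 4), (18, 5), (18, 6), (18, 7), (29, 0), (29, 1), (29, 2), (29, 3), (29, 4), (29, 5), (29, 6), (29, 7)]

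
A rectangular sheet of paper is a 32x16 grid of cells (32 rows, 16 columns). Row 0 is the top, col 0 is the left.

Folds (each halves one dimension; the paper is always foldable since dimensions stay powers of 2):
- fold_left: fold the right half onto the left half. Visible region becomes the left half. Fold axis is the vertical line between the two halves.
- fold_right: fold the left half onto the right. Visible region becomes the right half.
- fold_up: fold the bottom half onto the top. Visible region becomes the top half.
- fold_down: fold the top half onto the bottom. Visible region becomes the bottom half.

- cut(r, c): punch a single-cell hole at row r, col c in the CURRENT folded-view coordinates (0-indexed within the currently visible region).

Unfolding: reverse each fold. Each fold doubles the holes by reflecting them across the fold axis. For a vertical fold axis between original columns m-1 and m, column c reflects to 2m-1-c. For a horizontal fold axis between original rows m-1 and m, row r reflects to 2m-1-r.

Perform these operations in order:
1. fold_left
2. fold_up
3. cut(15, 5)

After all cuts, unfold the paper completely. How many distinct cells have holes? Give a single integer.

Answer: 4

Derivation:
Op 1 fold_left: fold axis v@8; visible region now rows[0,32) x cols[0,8) = 32x8
Op 2 fold_up: fold axis h@16; visible region now rows[0,16) x cols[0,8) = 16x8
Op 3 cut(15, 5): punch at orig (15,5); cuts so far [(15, 5)]; region rows[0,16) x cols[0,8) = 16x8
Unfold 1 (reflect across h@16): 2 holes -> [(15, 5), (16, 5)]
Unfold 2 (reflect across v@8): 4 holes -> [(15, 5), (15, 10), (16, 5), (16, 10)]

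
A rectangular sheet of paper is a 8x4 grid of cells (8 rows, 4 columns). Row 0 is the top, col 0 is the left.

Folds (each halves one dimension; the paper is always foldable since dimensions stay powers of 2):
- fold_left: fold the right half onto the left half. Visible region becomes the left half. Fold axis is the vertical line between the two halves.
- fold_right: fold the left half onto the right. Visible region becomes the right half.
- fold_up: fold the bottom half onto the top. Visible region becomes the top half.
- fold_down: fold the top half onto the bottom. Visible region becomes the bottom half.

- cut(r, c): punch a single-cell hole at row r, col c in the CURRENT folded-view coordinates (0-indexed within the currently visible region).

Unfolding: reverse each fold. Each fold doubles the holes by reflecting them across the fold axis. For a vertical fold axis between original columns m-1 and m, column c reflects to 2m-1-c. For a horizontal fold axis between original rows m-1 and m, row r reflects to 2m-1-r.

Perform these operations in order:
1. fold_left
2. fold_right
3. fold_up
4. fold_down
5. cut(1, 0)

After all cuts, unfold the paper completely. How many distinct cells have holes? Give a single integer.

Answer: 16

Derivation:
Op 1 fold_left: fold axis v@2; visible region now rows[0,8) x cols[0,2) = 8x2
Op 2 fold_right: fold axis v@1; visible region now rows[0,8) x cols[1,2) = 8x1
Op 3 fold_up: fold axis h@4; visible region now rows[0,4) x cols[1,2) = 4x1
Op 4 fold_down: fold axis h@2; visible region now rows[2,4) x cols[1,2) = 2x1
Op 5 cut(1, 0): punch at orig (3,1); cuts so far [(3, 1)]; region rows[2,4) x cols[1,2) = 2x1
Unfold 1 (reflect across h@2): 2 holes -> [(0, 1), (3, 1)]
Unfold 2 (reflect across h@4): 4 holes -> [(0, 1), (3, 1), (4, 1), (7, 1)]
Unfold 3 (reflect across v@1): 8 holes -> [(0, 0), (0, 1), (3, 0), (3, 1), (4, 0), (4, 1), (7, 0), (7, 1)]
Unfold 4 (reflect across v@2): 16 holes -> [(0, 0), (0, 1), (0, 2), (0, 3), (3, 0), (3, 1), (3, 2), (3, 3), (4, 0), (4, 1), (4, 2), (4, 3), (7, 0), (7, 1), (7, 2), (7, 3)]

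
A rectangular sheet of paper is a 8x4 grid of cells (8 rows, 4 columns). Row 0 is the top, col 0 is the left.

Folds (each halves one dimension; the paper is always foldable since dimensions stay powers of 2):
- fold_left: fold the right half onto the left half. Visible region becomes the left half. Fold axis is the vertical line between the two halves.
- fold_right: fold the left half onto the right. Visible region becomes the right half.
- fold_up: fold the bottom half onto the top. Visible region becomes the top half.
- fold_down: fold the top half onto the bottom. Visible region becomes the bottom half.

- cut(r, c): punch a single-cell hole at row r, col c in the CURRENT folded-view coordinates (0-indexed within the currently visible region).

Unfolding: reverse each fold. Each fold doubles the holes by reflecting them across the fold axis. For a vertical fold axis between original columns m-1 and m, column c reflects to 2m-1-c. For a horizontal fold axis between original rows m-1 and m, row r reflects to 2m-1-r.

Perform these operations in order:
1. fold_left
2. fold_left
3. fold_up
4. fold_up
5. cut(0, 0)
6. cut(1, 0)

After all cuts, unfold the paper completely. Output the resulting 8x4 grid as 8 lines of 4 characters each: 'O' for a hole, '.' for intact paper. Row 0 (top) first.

Op 1 fold_left: fold axis v@2; visible region now rows[0,8) x cols[0,2) = 8x2
Op 2 fold_left: fold axis v@1; visible region now rows[0,8) x cols[0,1) = 8x1
Op 3 fold_up: fold axis h@4; visible region now rows[0,4) x cols[0,1) = 4x1
Op 4 fold_up: fold axis h@2; visible region now rows[0,2) x cols[0,1) = 2x1
Op 5 cut(0, 0): punch at orig (0,0); cuts so far [(0, 0)]; region rows[0,2) x cols[0,1) = 2x1
Op 6 cut(1, 0): punch at orig (1,0); cuts so far [(0, 0), (1, 0)]; region rows[0,2) x cols[0,1) = 2x1
Unfold 1 (reflect across h@2): 4 holes -> [(0, 0), (1, 0), (2, 0), (3, 0)]
Unfold 2 (reflect across h@4): 8 holes -> [(0, 0), (1, 0), (2, 0), (3, 0), (4, 0), (5, 0), (6, 0), (7, 0)]
Unfold 3 (reflect across v@1): 16 holes -> [(0, 0), (0, 1), (1, 0), (1, 1), (2, 0), (2, 1), (3, 0), (3, 1), (4, 0), (4, 1), (5, 0), (5, 1), (6, 0), (6, 1), (7, 0), (7, 1)]
Unfold 4 (reflect across v@2): 32 holes -> [(0, 0), (0, 1), (0, 2), (0, 3), (1, 0), (1, 1), (1, 2), (1, 3), (2, 0), (2, 1), (2, 2), (2, 3), (3, 0), (3, 1), (3, 2), (3, 3), (4, 0), (4, 1), (4, 2), (4, 3), (5, 0), (5, 1), (5, 2), (5, 3), (6, 0), (6, 1), (6, 2), (6, 3), (7, 0), (7, 1), (7, 2), (7, 3)]

Answer: OOOO
OOOO
OOOO
OOOO
OOOO
OOOO
OOOO
OOOO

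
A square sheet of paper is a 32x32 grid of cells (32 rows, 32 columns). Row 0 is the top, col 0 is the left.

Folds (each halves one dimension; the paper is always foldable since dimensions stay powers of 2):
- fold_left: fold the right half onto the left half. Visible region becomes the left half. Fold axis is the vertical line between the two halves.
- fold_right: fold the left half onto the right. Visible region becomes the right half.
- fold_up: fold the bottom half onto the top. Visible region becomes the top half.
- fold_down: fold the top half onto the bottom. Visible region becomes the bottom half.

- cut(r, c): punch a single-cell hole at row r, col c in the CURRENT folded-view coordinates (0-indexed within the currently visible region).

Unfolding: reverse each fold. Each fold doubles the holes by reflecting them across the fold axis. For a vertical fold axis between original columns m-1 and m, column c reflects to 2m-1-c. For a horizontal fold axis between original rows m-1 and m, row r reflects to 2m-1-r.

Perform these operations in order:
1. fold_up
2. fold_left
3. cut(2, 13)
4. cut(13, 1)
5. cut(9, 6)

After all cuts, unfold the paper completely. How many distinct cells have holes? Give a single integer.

Op 1 fold_up: fold axis h@16; visible region now rows[0,16) x cols[0,32) = 16x32
Op 2 fold_left: fold axis v@16; visible region now rows[0,16) x cols[0,16) = 16x16
Op 3 cut(2, 13): punch at orig (2,13); cuts so far [(2, 13)]; region rows[0,16) x cols[0,16) = 16x16
Op 4 cut(13, 1): punch at orig (13,1); cuts so far [(2, 13), (13, 1)]; region rows[0,16) x cols[0,16) = 16x16
Op 5 cut(9, 6): punch at orig (9,6); cuts so far [(2, 13), (9, 6), (13, 1)]; region rows[0,16) x cols[0,16) = 16x16
Unfold 1 (reflect across v@16): 6 holes -> [(2, 13), (2, 18), (9, 6), (9, 25), (13, 1), (13, 30)]
Unfold 2 (reflect across h@16): 12 holes -> [(2, 13), (2, 18), (9, 6), (9, 25), (13, 1), (13, 30), (18, 1), (18, 30), (22, 6), (22, 25), (29, 13), (29, 18)]

Answer: 12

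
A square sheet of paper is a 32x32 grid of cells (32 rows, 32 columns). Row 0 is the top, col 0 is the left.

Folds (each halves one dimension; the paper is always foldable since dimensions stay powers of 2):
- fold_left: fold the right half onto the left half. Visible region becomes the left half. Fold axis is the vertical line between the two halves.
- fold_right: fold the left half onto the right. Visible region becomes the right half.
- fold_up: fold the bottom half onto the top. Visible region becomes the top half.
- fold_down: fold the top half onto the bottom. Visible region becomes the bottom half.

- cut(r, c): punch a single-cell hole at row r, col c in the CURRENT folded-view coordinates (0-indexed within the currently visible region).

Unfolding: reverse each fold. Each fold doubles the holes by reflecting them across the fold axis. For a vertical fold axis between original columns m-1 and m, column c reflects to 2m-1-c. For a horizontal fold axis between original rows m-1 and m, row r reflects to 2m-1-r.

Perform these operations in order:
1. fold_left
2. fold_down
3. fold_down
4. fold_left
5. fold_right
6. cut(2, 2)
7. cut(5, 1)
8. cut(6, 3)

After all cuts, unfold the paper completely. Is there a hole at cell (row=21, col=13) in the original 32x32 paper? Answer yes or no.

Op 1 fold_left: fold axis v@16; visible region now rows[0,32) x cols[0,16) = 32x16
Op 2 fold_down: fold axis h@16; visible region now rows[16,32) x cols[0,16) = 16x16
Op 3 fold_down: fold axis h@24; visible region now rows[24,32) x cols[0,16) = 8x16
Op 4 fold_left: fold axis v@8; visible region now rows[24,32) x cols[0,8) = 8x8
Op 5 fold_right: fold axis v@4; visible region now rows[24,32) x cols[4,8) = 8x4
Op 6 cut(2, 2): punch at orig (26,6); cuts so far [(26, 6)]; region rows[24,32) x cols[4,8) = 8x4
Op 7 cut(5, 1): punch at orig (29,5); cuts so far [(26, 6), (29, 5)]; region rows[24,32) x cols[4,8) = 8x4
Op 8 cut(6, 3): punch at orig (30,7); cuts so far [(26, 6), (29, 5), (30, 7)]; region rows[24,32) x cols[4,8) = 8x4
Unfold 1 (reflect across v@4): 6 holes -> [(26, 1), (26, 6), (29, 2), (29, 5), (30, 0), (30, 7)]
Unfold 2 (reflect across v@8): 12 holes -> [(26, 1), (26, 6), (26, 9), (26, 14), (29, 2), (29, 5), (29, 10), (29, 13), (30, 0), (30, 7), (30, 8), (30, 15)]
Unfold 3 (reflect across h@24): 24 holes -> [(17, 0), (17, 7), (17, 8), (17, 15), (18, 2), (18, 5), (18, 10), (18, 13), (21, 1), (21, 6), (21, 9), (21, 14), (26, 1), (26, 6), (26, 9), (26, 14), (29, 2), (29, 5), (29, 10), (29, 13), (30, 0), (30, 7), (30, 8), (30, 15)]
Unfold 4 (reflect across h@16): 48 holes -> [(1, 0), (1, 7), (1, 8), (1, 15), (2, 2), (2, 5), (2, 10), (2, 13), (5, 1), (5, 6), (5, 9), (5, 14), (10, 1), (10, 6), (10, 9), (10, 14), (13, 2), (13, 5), (13, 10), (13, 13), (14, 0), (14, 7), (14, 8), (14, 15), (17, 0), (17, 7), (17, 8), (17, 15), (18, 2), (18, 5), (18, 10), (18, 13), (21, 1), (21, 6), (21, 9), (21, 14), (26, 1), (26, 6), (26, 9), (26, 14), (29, 2), (29, 5), (29, 10), (29, 13), (30, 0), (30, 7), (30, 8), (30, 15)]
Unfold 5 (reflect across v@16): 96 holes -> [(1, 0), (1, 7), (1, 8), (1, 15), (1, 16), (1, 23), (1, 24), (1, 31), (2, 2), (2, 5), (2, 10), (2, 13), (2, 18), (2, 21), (2, 26), (2, 29), (5, 1), (5, 6), (5, 9), (5, 14), (5, 17), (5, 22), (5, 25), (5, 30), (10, 1), (10, 6), (10, 9), (10, 14), (10, 17), (10, 22), (10, 25), (10, 30), (13, 2), (13, 5), (13, 10), (13, 13), (13, 18), (13, 21), (13, 26), (13, 29), (14, 0), (14, 7), (14, 8), (14, 15), (14, 16), (14, 23), (14, 24), (14, 31), (17, 0), (17, 7), (17, 8), (17, 15), (17, 16), (17, 23), (17, 24), (17, 31), (18, 2), (18, 5), (18, 10), (18, 13), (18, 18), (18, 21), (18, 26), (18, 29), (21, 1), (21, 6), (21, 9), (21, 14), (21, 17), (21, 22), (21, 25), (21, 30), (26, 1), (26, 6), (26, 9), (26, 14), (26, 17), (26, 22), (26, 25), (26, 30), (29, 2), (29, 5), (29, 10), (29, 13), (29, 18), (29, 21), (29, 26), (29, 29), (30, 0), (30, 7), (30, 8), (30, 15), (30, 16), (30, 23), (30, 24), (30, 31)]
Holes: [(1, 0), (1, 7), (1, 8), (1, 15), (1, 16), (1, 23), (1, 24), (1, 31), (2, 2), (2, 5), (2, 10), (2, 13), (2, 18), (2, 21), (2, 26), (2, 29), (5, 1), (5, 6), (5, 9), (5, 14), (5, 17), (5, 22), (5, 25), (5, 30), (10, 1), (10, 6), (10, 9), (10, 14), (10, 17), (10, 22), (10, 25), (10, 30), (13, 2), (13, 5), (13, 10), (13, 13), (13, 18), (13, 21), (13, 26), (13, 29), (14, 0), (14, 7), (14, 8), (14, 15), (14, 16), (14, 23), (14, 24), (14, 31), (17, 0), (17, 7), (17, 8), (17, 15), (17, 16), (17, 23), (17, 24), (17, 31), (18, 2), (18, 5), (18, 10), (18, 13), (18, 18), (18, 21), (18, 26), (18, 29), (21, 1), (21, 6), (21, 9), (21, 14), (21, 17), (21, 22), (21, 25), (21, 30), (26, 1), (26, 6), (26, 9), (26, 14), (26, 17), (26, 22), (26, 25), (26, 30), (29, 2), (29, 5), (29, 10), (29, 13), (29, 18), (29, 21), (29, 26), (29, 29), (30, 0), (30, 7), (30, 8), (30, 15), (30, 16), (30, 23), (30, 24), (30, 31)]

Answer: no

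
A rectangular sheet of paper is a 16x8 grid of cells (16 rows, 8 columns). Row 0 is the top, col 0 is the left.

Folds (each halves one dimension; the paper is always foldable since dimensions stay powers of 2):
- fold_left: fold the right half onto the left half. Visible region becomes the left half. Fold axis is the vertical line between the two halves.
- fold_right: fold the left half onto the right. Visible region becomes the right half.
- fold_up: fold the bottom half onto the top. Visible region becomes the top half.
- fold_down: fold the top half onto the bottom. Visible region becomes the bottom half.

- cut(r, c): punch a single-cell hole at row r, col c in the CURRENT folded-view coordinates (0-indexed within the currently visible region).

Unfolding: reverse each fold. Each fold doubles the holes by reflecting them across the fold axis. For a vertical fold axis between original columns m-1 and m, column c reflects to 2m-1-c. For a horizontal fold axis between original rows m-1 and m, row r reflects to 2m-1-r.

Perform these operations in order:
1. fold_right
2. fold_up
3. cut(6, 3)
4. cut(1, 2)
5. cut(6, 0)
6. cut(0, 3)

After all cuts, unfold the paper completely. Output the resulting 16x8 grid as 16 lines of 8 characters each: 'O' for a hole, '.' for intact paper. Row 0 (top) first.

Answer: O......O
.O....O.
........
........
........
........
O..OO..O
........
........
O..OO..O
........
........
........
........
.O....O.
O......O

Derivation:
Op 1 fold_right: fold axis v@4; visible region now rows[0,16) x cols[4,8) = 16x4
Op 2 fold_up: fold axis h@8; visible region now rows[0,8) x cols[4,8) = 8x4
Op 3 cut(6, 3): punch at orig (6,7); cuts so far [(6, 7)]; region rows[0,8) x cols[4,8) = 8x4
Op 4 cut(1, 2): punch at orig (1,6); cuts so far [(1, 6), (6, 7)]; region rows[0,8) x cols[4,8) = 8x4
Op 5 cut(6, 0): punch at orig (6,4); cuts so far [(1, 6), (6, 4), (6, 7)]; region rows[0,8) x cols[4,8) = 8x4
Op 6 cut(0, 3): punch at orig (0,7); cuts so far [(0, 7), (1, 6), (6, 4), (6, 7)]; region rows[0,8) x cols[4,8) = 8x4
Unfold 1 (reflect across h@8): 8 holes -> [(0, 7), (1, 6), (6, 4), (6, 7), (9, 4), (9, 7), (14, 6), (15, 7)]
Unfold 2 (reflect across v@4): 16 holes -> [(0, 0), (0, 7), (1, 1), (1, 6), (6, 0), (6, 3), (6, 4), (6, 7), (9, 0), (9, 3), (9, 4), (9, 7), (14, 1), (14, 6), (15, 0), (15, 7)]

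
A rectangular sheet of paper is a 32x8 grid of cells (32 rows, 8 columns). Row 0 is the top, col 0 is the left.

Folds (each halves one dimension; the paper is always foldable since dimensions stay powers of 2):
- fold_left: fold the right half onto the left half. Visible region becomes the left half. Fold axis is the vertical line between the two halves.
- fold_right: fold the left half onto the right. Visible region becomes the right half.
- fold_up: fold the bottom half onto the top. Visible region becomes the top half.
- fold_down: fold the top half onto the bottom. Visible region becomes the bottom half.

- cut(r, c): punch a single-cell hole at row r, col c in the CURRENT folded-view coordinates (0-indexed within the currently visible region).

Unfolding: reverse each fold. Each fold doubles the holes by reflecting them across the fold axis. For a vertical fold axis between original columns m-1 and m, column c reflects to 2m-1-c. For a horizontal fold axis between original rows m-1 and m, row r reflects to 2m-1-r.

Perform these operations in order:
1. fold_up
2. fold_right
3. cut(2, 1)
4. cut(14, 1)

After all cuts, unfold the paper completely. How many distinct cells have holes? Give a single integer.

Op 1 fold_up: fold axis h@16; visible region now rows[0,16) x cols[0,8) = 16x8
Op 2 fold_right: fold axis v@4; visible region now rows[0,16) x cols[4,8) = 16x4
Op 3 cut(2, 1): punch at orig (2,5); cuts so far [(2, 5)]; region rows[0,16) x cols[4,8) = 16x4
Op 4 cut(14, 1): punch at orig (14,5); cuts so far [(2, 5), (14, 5)]; region rows[0,16) x cols[4,8) = 16x4
Unfold 1 (reflect across v@4): 4 holes -> [(2, 2), (2, 5), (14, 2), (14, 5)]
Unfold 2 (reflect across h@16): 8 holes -> [(2, 2), (2, 5), (14, 2), (14, 5), (17, 2), (17, 5), (29, 2), (29, 5)]

Answer: 8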